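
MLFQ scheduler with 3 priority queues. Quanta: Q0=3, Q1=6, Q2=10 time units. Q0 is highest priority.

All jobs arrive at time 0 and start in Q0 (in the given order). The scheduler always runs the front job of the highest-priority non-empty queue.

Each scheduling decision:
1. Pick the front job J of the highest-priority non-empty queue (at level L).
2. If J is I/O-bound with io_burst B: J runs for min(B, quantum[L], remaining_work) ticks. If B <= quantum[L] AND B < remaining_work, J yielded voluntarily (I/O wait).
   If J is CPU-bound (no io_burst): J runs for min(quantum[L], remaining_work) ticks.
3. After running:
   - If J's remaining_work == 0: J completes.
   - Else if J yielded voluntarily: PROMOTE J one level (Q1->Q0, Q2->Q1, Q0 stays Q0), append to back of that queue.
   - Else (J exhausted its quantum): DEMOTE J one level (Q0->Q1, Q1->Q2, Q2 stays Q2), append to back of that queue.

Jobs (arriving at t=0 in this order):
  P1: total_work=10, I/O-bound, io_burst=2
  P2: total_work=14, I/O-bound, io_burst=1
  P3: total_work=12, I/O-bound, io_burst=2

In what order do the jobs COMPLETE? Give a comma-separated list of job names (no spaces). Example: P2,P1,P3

Answer: P1,P3,P2

Derivation:
t=0-2: P1@Q0 runs 2, rem=8, I/O yield, promote→Q0. Q0=[P2,P3,P1] Q1=[] Q2=[]
t=2-3: P2@Q0 runs 1, rem=13, I/O yield, promote→Q0. Q0=[P3,P1,P2] Q1=[] Q2=[]
t=3-5: P3@Q0 runs 2, rem=10, I/O yield, promote→Q0. Q0=[P1,P2,P3] Q1=[] Q2=[]
t=5-7: P1@Q0 runs 2, rem=6, I/O yield, promote→Q0. Q0=[P2,P3,P1] Q1=[] Q2=[]
t=7-8: P2@Q0 runs 1, rem=12, I/O yield, promote→Q0. Q0=[P3,P1,P2] Q1=[] Q2=[]
t=8-10: P3@Q0 runs 2, rem=8, I/O yield, promote→Q0. Q0=[P1,P2,P3] Q1=[] Q2=[]
t=10-12: P1@Q0 runs 2, rem=4, I/O yield, promote→Q0. Q0=[P2,P3,P1] Q1=[] Q2=[]
t=12-13: P2@Q0 runs 1, rem=11, I/O yield, promote→Q0. Q0=[P3,P1,P2] Q1=[] Q2=[]
t=13-15: P3@Q0 runs 2, rem=6, I/O yield, promote→Q0. Q0=[P1,P2,P3] Q1=[] Q2=[]
t=15-17: P1@Q0 runs 2, rem=2, I/O yield, promote→Q0. Q0=[P2,P3,P1] Q1=[] Q2=[]
t=17-18: P2@Q0 runs 1, rem=10, I/O yield, promote→Q0. Q0=[P3,P1,P2] Q1=[] Q2=[]
t=18-20: P3@Q0 runs 2, rem=4, I/O yield, promote→Q0. Q0=[P1,P2,P3] Q1=[] Q2=[]
t=20-22: P1@Q0 runs 2, rem=0, completes. Q0=[P2,P3] Q1=[] Q2=[]
t=22-23: P2@Q0 runs 1, rem=9, I/O yield, promote→Q0. Q0=[P3,P2] Q1=[] Q2=[]
t=23-25: P3@Q0 runs 2, rem=2, I/O yield, promote→Q0. Q0=[P2,P3] Q1=[] Q2=[]
t=25-26: P2@Q0 runs 1, rem=8, I/O yield, promote→Q0. Q0=[P3,P2] Q1=[] Q2=[]
t=26-28: P3@Q0 runs 2, rem=0, completes. Q0=[P2] Q1=[] Q2=[]
t=28-29: P2@Q0 runs 1, rem=7, I/O yield, promote→Q0. Q0=[P2] Q1=[] Q2=[]
t=29-30: P2@Q0 runs 1, rem=6, I/O yield, promote→Q0. Q0=[P2] Q1=[] Q2=[]
t=30-31: P2@Q0 runs 1, rem=5, I/O yield, promote→Q0. Q0=[P2] Q1=[] Q2=[]
t=31-32: P2@Q0 runs 1, rem=4, I/O yield, promote→Q0. Q0=[P2] Q1=[] Q2=[]
t=32-33: P2@Q0 runs 1, rem=3, I/O yield, promote→Q0. Q0=[P2] Q1=[] Q2=[]
t=33-34: P2@Q0 runs 1, rem=2, I/O yield, promote→Q0. Q0=[P2] Q1=[] Q2=[]
t=34-35: P2@Q0 runs 1, rem=1, I/O yield, promote→Q0. Q0=[P2] Q1=[] Q2=[]
t=35-36: P2@Q0 runs 1, rem=0, completes. Q0=[] Q1=[] Q2=[]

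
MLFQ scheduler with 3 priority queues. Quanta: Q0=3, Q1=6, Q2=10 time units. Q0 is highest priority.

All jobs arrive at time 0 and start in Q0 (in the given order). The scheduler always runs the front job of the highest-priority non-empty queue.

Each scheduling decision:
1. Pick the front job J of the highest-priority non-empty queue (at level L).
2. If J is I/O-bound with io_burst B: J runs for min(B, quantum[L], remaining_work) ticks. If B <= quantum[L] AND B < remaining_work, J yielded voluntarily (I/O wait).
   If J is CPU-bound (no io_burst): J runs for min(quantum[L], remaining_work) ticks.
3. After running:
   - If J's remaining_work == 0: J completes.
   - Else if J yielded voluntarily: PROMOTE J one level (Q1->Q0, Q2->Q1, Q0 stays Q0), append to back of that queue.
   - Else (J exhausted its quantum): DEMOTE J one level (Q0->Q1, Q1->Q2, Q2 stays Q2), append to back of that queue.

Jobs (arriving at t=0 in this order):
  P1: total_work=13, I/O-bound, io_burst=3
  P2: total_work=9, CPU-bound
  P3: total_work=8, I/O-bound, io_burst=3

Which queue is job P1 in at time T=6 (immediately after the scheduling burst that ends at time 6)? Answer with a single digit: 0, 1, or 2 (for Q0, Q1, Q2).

Answer: 0

Derivation:
t=0-3: P1@Q0 runs 3, rem=10, I/O yield, promote→Q0. Q0=[P2,P3,P1] Q1=[] Q2=[]
t=3-6: P2@Q0 runs 3, rem=6, quantum used, demote→Q1. Q0=[P3,P1] Q1=[P2] Q2=[]
t=6-9: P3@Q0 runs 3, rem=5, I/O yield, promote→Q0. Q0=[P1,P3] Q1=[P2] Q2=[]
t=9-12: P1@Q0 runs 3, rem=7, I/O yield, promote→Q0. Q0=[P3,P1] Q1=[P2] Q2=[]
t=12-15: P3@Q0 runs 3, rem=2, I/O yield, promote→Q0. Q0=[P1,P3] Q1=[P2] Q2=[]
t=15-18: P1@Q0 runs 3, rem=4, I/O yield, promote→Q0. Q0=[P3,P1] Q1=[P2] Q2=[]
t=18-20: P3@Q0 runs 2, rem=0, completes. Q0=[P1] Q1=[P2] Q2=[]
t=20-23: P1@Q0 runs 3, rem=1, I/O yield, promote→Q0. Q0=[P1] Q1=[P2] Q2=[]
t=23-24: P1@Q0 runs 1, rem=0, completes. Q0=[] Q1=[P2] Q2=[]
t=24-30: P2@Q1 runs 6, rem=0, completes. Q0=[] Q1=[] Q2=[]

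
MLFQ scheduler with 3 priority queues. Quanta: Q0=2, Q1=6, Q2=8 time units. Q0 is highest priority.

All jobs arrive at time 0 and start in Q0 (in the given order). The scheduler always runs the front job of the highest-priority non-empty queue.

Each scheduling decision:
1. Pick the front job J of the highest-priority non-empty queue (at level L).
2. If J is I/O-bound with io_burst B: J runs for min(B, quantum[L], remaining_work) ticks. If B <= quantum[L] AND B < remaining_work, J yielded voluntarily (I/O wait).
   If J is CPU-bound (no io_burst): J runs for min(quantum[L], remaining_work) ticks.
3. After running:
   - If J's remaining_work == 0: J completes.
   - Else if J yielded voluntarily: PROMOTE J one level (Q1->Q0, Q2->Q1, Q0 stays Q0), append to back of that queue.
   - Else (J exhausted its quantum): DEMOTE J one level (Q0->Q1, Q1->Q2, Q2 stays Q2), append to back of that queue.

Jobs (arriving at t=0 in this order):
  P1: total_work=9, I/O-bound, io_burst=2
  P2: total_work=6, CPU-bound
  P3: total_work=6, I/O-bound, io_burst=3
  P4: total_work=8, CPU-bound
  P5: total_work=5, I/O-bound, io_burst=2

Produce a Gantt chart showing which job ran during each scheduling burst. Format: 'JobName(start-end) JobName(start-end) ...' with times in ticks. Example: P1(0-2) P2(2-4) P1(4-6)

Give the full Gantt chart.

t=0-2: P1@Q0 runs 2, rem=7, I/O yield, promote→Q0. Q0=[P2,P3,P4,P5,P1] Q1=[] Q2=[]
t=2-4: P2@Q0 runs 2, rem=4, quantum used, demote→Q1. Q0=[P3,P4,P5,P1] Q1=[P2] Q2=[]
t=4-6: P3@Q0 runs 2, rem=4, quantum used, demote→Q1. Q0=[P4,P5,P1] Q1=[P2,P3] Q2=[]
t=6-8: P4@Q0 runs 2, rem=6, quantum used, demote→Q1. Q0=[P5,P1] Q1=[P2,P3,P4] Q2=[]
t=8-10: P5@Q0 runs 2, rem=3, I/O yield, promote→Q0. Q0=[P1,P5] Q1=[P2,P3,P4] Q2=[]
t=10-12: P1@Q0 runs 2, rem=5, I/O yield, promote→Q0. Q0=[P5,P1] Q1=[P2,P3,P4] Q2=[]
t=12-14: P5@Q0 runs 2, rem=1, I/O yield, promote→Q0. Q0=[P1,P5] Q1=[P2,P3,P4] Q2=[]
t=14-16: P1@Q0 runs 2, rem=3, I/O yield, promote→Q0. Q0=[P5,P1] Q1=[P2,P3,P4] Q2=[]
t=16-17: P5@Q0 runs 1, rem=0, completes. Q0=[P1] Q1=[P2,P3,P4] Q2=[]
t=17-19: P1@Q0 runs 2, rem=1, I/O yield, promote→Q0. Q0=[P1] Q1=[P2,P3,P4] Q2=[]
t=19-20: P1@Q0 runs 1, rem=0, completes. Q0=[] Q1=[P2,P3,P4] Q2=[]
t=20-24: P2@Q1 runs 4, rem=0, completes. Q0=[] Q1=[P3,P4] Q2=[]
t=24-27: P3@Q1 runs 3, rem=1, I/O yield, promote→Q0. Q0=[P3] Q1=[P4] Q2=[]
t=27-28: P3@Q0 runs 1, rem=0, completes. Q0=[] Q1=[P4] Q2=[]
t=28-34: P4@Q1 runs 6, rem=0, completes. Q0=[] Q1=[] Q2=[]

Answer: P1(0-2) P2(2-4) P3(4-6) P4(6-8) P5(8-10) P1(10-12) P5(12-14) P1(14-16) P5(16-17) P1(17-19) P1(19-20) P2(20-24) P3(24-27) P3(27-28) P4(28-34)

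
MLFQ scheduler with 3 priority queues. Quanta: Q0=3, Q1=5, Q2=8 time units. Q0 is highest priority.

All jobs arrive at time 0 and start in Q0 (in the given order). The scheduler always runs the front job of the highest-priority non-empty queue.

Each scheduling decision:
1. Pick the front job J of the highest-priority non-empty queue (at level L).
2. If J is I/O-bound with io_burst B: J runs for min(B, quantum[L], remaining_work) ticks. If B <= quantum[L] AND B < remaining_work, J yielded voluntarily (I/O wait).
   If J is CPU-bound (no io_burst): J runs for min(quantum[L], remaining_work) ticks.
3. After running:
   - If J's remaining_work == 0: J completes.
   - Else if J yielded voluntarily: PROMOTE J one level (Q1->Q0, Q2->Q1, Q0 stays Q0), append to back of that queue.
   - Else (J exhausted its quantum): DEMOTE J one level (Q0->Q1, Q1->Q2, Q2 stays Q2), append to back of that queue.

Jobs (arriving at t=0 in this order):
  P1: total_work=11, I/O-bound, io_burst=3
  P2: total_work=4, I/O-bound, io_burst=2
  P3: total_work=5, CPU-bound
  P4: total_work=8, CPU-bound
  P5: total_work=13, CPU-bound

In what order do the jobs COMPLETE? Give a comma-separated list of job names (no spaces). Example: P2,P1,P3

t=0-3: P1@Q0 runs 3, rem=8, I/O yield, promote→Q0. Q0=[P2,P3,P4,P5,P1] Q1=[] Q2=[]
t=3-5: P2@Q0 runs 2, rem=2, I/O yield, promote→Q0. Q0=[P3,P4,P5,P1,P2] Q1=[] Q2=[]
t=5-8: P3@Q0 runs 3, rem=2, quantum used, demote→Q1. Q0=[P4,P5,P1,P2] Q1=[P3] Q2=[]
t=8-11: P4@Q0 runs 3, rem=5, quantum used, demote→Q1. Q0=[P5,P1,P2] Q1=[P3,P4] Q2=[]
t=11-14: P5@Q0 runs 3, rem=10, quantum used, demote→Q1. Q0=[P1,P2] Q1=[P3,P4,P5] Q2=[]
t=14-17: P1@Q0 runs 3, rem=5, I/O yield, promote→Q0. Q0=[P2,P1] Q1=[P3,P4,P5] Q2=[]
t=17-19: P2@Q0 runs 2, rem=0, completes. Q0=[P1] Q1=[P3,P4,P5] Q2=[]
t=19-22: P1@Q0 runs 3, rem=2, I/O yield, promote→Q0. Q0=[P1] Q1=[P3,P4,P5] Q2=[]
t=22-24: P1@Q0 runs 2, rem=0, completes. Q0=[] Q1=[P3,P4,P5] Q2=[]
t=24-26: P3@Q1 runs 2, rem=0, completes. Q0=[] Q1=[P4,P5] Q2=[]
t=26-31: P4@Q1 runs 5, rem=0, completes. Q0=[] Q1=[P5] Q2=[]
t=31-36: P5@Q1 runs 5, rem=5, quantum used, demote→Q2. Q0=[] Q1=[] Q2=[P5]
t=36-41: P5@Q2 runs 5, rem=0, completes. Q0=[] Q1=[] Q2=[]

Answer: P2,P1,P3,P4,P5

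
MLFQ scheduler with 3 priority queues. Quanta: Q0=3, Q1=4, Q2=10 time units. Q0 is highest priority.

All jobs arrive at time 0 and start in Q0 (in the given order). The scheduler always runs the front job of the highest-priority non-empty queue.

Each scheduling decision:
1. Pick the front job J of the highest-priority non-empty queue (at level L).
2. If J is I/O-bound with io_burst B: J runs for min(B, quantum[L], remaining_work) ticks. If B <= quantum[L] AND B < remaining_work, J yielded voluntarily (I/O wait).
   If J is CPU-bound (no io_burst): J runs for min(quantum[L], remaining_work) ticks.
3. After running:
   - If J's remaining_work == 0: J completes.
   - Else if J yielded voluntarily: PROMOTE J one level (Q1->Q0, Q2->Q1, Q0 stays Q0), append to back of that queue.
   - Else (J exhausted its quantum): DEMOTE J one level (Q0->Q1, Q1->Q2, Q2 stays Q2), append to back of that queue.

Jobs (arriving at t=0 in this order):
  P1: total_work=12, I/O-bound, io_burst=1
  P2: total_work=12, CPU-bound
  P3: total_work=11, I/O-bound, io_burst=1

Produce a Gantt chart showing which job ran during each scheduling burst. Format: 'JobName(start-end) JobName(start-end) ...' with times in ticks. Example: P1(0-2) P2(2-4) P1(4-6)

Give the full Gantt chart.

Answer: P1(0-1) P2(1-4) P3(4-5) P1(5-6) P3(6-7) P1(7-8) P3(8-9) P1(9-10) P3(10-11) P1(11-12) P3(12-13) P1(13-14) P3(14-15) P1(15-16) P3(16-17) P1(17-18) P3(18-19) P1(19-20) P3(20-21) P1(21-22) P3(22-23) P1(23-24) P3(24-25) P1(25-26) P2(26-30) P2(30-35)

Derivation:
t=0-1: P1@Q0 runs 1, rem=11, I/O yield, promote→Q0. Q0=[P2,P3,P1] Q1=[] Q2=[]
t=1-4: P2@Q0 runs 3, rem=9, quantum used, demote→Q1. Q0=[P3,P1] Q1=[P2] Q2=[]
t=4-5: P3@Q0 runs 1, rem=10, I/O yield, promote→Q0. Q0=[P1,P3] Q1=[P2] Q2=[]
t=5-6: P1@Q0 runs 1, rem=10, I/O yield, promote→Q0. Q0=[P3,P1] Q1=[P2] Q2=[]
t=6-7: P3@Q0 runs 1, rem=9, I/O yield, promote→Q0. Q0=[P1,P3] Q1=[P2] Q2=[]
t=7-8: P1@Q0 runs 1, rem=9, I/O yield, promote→Q0. Q0=[P3,P1] Q1=[P2] Q2=[]
t=8-9: P3@Q0 runs 1, rem=8, I/O yield, promote→Q0. Q0=[P1,P3] Q1=[P2] Q2=[]
t=9-10: P1@Q0 runs 1, rem=8, I/O yield, promote→Q0. Q0=[P3,P1] Q1=[P2] Q2=[]
t=10-11: P3@Q0 runs 1, rem=7, I/O yield, promote→Q0. Q0=[P1,P3] Q1=[P2] Q2=[]
t=11-12: P1@Q0 runs 1, rem=7, I/O yield, promote→Q0. Q0=[P3,P1] Q1=[P2] Q2=[]
t=12-13: P3@Q0 runs 1, rem=6, I/O yield, promote→Q0. Q0=[P1,P3] Q1=[P2] Q2=[]
t=13-14: P1@Q0 runs 1, rem=6, I/O yield, promote→Q0. Q0=[P3,P1] Q1=[P2] Q2=[]
t=14-15: P3@Q0 runs 1, rem=5, I/O yield, promote→Q0. Q0=[P1,P3] Q1=[P2] Q2=[]
t=15-16: P1@Q0 runs 1, rem=5, I/O yield, promote→Q0. Q0=[P3,P1] Q1=[P2] Q2=[]
t=16-17: P3@Q0 runs 1, rem=4, I/O yield, promote→Q0. Q0=[P1,P3] Q1=[P2] Q2=[]
t=17-18: P1@Q0 runs 1, rem=4, I/O yield, promote→Q0. Q0=[P3,P1] Q1=[P2] Q2=[]
t=18-19: P3@Q0 runs 1, rem=3, I/O yield, promote→Q0. Q0=[P1,P3] Q1=[P2] Q2=[]
t=19-20: P1@Q0 runs 1, rem=3, I/O yield, promote→Q0. Q0=[P3,P1] Q1=[P2] Q2=[]
t=20-21: P3@Q0 runs 1, rem=2, I/O yield, promote→Q0. Q0=[P1,P3] Q1=[P2] Q2=[]
t=21-22: P1@Q0 runs 1, rem=2, I/O yield, promote→Q0. Q0=[P3,P1] Q1=[P2] Q2=[]
t=22-23: P3@Q0 runs 1, rem=1, I/O yield, promote→Q0. Q0=[P1,P3] Q1=[P2] Q2=[]
t=23-24: P1@Q0 runs 1, rem=1, I/O yield, promote→Q0. Q0=[P3,P1] Q1=[P2] Q2=[]
t=24-25: P3@Q0 runs 1, rem=0, completes. Q0=[P1] Q1=[P2] Q2=[]
t=25-26: P1@Q0 runs 1, rem=0, completes. Q0=[] Q1=[P2] Q2=[]
t=26-30: P2@Q1 runs 4, rem=5, quantum used, demote→Q2. Q0=[] Q1=[] Q2=[P2]
t=30-35: P2@Q2 runs 5, rem=0, completes. Q0=[] Q1=[] Q2=[]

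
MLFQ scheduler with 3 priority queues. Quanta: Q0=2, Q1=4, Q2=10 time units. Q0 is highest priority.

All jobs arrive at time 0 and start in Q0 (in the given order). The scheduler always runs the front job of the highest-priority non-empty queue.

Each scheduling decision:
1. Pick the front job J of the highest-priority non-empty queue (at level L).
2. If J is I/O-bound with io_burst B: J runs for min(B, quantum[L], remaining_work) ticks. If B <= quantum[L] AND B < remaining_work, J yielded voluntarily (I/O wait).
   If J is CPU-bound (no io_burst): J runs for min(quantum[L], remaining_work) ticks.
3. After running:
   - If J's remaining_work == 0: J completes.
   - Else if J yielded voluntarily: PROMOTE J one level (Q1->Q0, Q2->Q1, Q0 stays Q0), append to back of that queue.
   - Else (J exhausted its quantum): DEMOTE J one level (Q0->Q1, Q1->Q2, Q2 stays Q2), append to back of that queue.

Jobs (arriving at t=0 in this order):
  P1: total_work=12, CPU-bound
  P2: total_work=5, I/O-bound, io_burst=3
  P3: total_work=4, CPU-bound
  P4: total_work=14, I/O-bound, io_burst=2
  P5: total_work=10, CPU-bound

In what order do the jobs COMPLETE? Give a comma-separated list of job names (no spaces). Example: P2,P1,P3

t=0-2: P1@Q0 runs 2, rem=10, quantum used, demote→Q1. Q0=[P2,P3,P4,P5] Q1=[P1] Q2=[]
t=2-4: P2@Q0 runs 2, rem=3, quantum used, demote→Q1. Q0=[P3,P4,P5] Q1=[P1,P2] Q2=[]
t=4-6: P3@Q0 runs 2, rem=2, quantum used, demote→Q1. Q0=[P4,P5] Q1=[P1,P2,P3] Q2=[]
t=6-8: P4@Q0 runs 2, rem=12, I/O yield, promote→Q0. Q0=[P5,P4] Q1=[P1,P2,P3] Q2=[]
t=8-10: P5@Q0 runs 2, rem=8, quantum used, demote→Q1. Q0=[P4] Q1=[P1,P2,P3,P5] Q2=[]
t=10-12: P4@Q0 runs 2, rem=10, I/O yield, promote→Q0. Q0=[P4] Q1=[P1,P2,P3,P5] Q2=[]
t=12-14: P4@Q0 runs 2, rem=8, I/O yield, promote→Q0. Q0=[P4] Q1=[P1,P2,P3,P5] Q2=[]
t=14-16: P4@Q0 runs 2, rem=6, I/O yield, promote→Q0. Q0=[P4] Q1=[P1,P2,P3,P5] Q2=[]
t=16-18: P4@Q0 runs 2, rem=4, I/O yield, promote→Q0. Q0=[P4] Q1=[P1,P2,P3,P5] Q2=[]
t=18-20: P4@Q0 runs 2, rem=2, I/O yield, promote→Q0. Q0=[P4] Q1=[P1,P2,P3,P5] Q2=[]
t=20-22: P4@Q0 runs 2, rem=0, completes. Q0=[] Q1=[P1,P2,P3,P5] Q2=[]
t=22-26: P1@Q1 runs 4, rem=6, quantum used, demote→Q2. Q0=[] Q1=[P2,P3,P5] Q2=[P1]
t=26-29: P2@Q1 runs 3, rem=0, completes. Q0=[] Q1=[P3,P5] Q2=[P1]
t=29-31: P3@Q1 runs 2, rem=0, completes. Q0=[] Q1=[P5] Q2=[P1]
t=31-35: P5@Q1 runs 4, rem=4, quantum used, demote→Q2. Q0=[] Q1=[] Q2=[P1,P5]
t=35-41: P1@Q2 runs 6, rem=0, completes. Q0=[] Q1=[] Q2=[P5]
t=41-45: P5@Q2 runs 4, rem=0, completes. Q0=[] Q1=[] Q2=[]

Answer: P4,P2,P3,P1,P5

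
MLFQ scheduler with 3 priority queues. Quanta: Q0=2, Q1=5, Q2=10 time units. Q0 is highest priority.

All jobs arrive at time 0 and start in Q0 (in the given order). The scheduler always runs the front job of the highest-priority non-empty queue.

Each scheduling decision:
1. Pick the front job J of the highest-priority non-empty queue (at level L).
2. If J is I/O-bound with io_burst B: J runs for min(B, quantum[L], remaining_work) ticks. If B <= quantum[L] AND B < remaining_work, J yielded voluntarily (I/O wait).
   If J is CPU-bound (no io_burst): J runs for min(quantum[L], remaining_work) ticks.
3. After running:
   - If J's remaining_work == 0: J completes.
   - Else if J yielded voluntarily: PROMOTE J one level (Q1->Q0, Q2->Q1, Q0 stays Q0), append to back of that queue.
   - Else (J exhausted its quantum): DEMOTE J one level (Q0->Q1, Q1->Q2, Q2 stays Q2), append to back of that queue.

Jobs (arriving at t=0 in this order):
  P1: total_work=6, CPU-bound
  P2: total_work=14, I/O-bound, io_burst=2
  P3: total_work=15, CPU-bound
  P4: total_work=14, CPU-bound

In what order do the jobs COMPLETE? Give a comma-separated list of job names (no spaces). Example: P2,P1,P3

Answer: P2,P1,P3,P4

Derivation:
t=0-2: P1@Q0 runs 2, rem=4, quantum used, demote→Q1. Q0=[P2,P3,P4] Q1=[P1] Q2=[]
t=2-4: P2@Q0 runs 2, rem=12, I/O yield, promote→Q0. Q0=[P3,P4,P2] Q1=[P1] Q2=[]
t=4-6: P3@Q0 runs 2, rem=13, quantum used, demote→Q1. Q0=[P4,P2] Q1=[P1,P3] Q2=[]
t=6-8: P4@Q0 runs 2, rem=12, quantum used, demote→Q1. Q0=[P2] Q1=[P1,P3,P4] Q2=[]
t=8-10: P2@Q0 runs 2, rem=10, I/O yield, promote→Q0. Q0=[P2] Q1=[P1,P3,P4] Q2=[]
t=10-12: P2@Q0 runs 2, rem=8, I/O yield, promote→Q0. Q0=[P2] Q1=[P1,P3,P4] Q2=[]
t=12-14: P2@Q0 runs 2, rem=6, I/O yield, promote→Q0. Q0=[P2] Q1=[P1,P3,P4] Q2=[]
t=14-16: P2@Q0 runs 2, rem=4, I/O yield, promote→Q0. Q0=[P2] Q1=[P1,P3,P4] Q2=[]
t=16-18: P2@Q0 runs 2, rem=2, I/O yield, promote→Q0. Q0=[P2] Q1=[P1,P3,P4] Q2=[]
t=18-20: P2@Q0 runs 2, rem=0, completes. Q0=[] Q1=[P1,P3,P4] Q2=[]
t=20-24: P1@Q1 runs 4, rem=0, completes. Q0=[] Q1=[P3,P4] Q2=[]
t=24-29: P3@Q1 runs 5, rem=8, quantum used, demote→Q2. Q0=[] Q1=[P4] Q2=[P3]
t=29-34: P4@Q1 runs 5, rem=7, quantum used, demote→Q2. Q0=[] Q1=[] Q2=[P3,P4]
t=34-42: P3@Q2 runs 8, rem=0, completes. Q0=[] Q1=[] Q2=[P4]
t=42-49: P4@Q2 runs 7, rem=0, completes. Q0=[] Q1=[] Q2=[]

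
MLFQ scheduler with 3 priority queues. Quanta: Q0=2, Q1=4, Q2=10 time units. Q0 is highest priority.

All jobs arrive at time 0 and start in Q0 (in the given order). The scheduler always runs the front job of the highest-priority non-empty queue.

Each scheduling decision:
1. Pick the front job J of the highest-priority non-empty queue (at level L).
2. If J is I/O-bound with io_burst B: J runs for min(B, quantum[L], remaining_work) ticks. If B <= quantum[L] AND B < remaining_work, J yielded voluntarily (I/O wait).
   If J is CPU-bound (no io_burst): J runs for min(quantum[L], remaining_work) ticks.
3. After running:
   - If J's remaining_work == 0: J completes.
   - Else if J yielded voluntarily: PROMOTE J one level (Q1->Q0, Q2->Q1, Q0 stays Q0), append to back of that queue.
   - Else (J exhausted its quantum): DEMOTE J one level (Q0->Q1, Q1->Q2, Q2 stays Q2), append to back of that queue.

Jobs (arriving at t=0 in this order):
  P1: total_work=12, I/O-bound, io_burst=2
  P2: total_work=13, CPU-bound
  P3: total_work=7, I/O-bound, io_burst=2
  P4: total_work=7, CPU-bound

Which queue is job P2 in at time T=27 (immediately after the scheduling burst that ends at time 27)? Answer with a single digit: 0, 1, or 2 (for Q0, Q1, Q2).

Answer: 2

Derivation:
t=0-2: P1@Q0 runs 2, rem=10, I/O yield, promote→Q0. Q0=[P2,P3,P4,P1] Q1=[] Q2=[]
t=2-4: P2@Q0 runs 2, rem=11, quantum used, demote→Q1. Q0=[P3,P4,P1] Q1=[P2] Q2=[]
t=4-6: P3@Q0 runs 2, rem=5, I/O yield, promote→Q0. Q0=[P4,P1,P3] Q1=[P2] Q2=[]
t=6-8: P4@Q0 runs 2, rem=5, quantum used, demote→Q1. Q0=[P1,P3] Q1=[P2,P4] Q2=[]
t=8-10: P1@Q0 runs 2, rem=8, I/O yield, promote→Q0. Q0=[P3,P1] Q1=[P2,P4] Q2=[]
t=10-12: P3@Q0 runs 2, rem=3, I/O yield, promote→Q0. Q0=[P1,P3] Q1=[P2,P4] Q2=[]
t=12-14: P1@Q0 runs 2, rem=6, I/O yield, promote→Q0. Q0=[P3,P1] Q1=[P2,P4] Q2=[]
t=14-16: P3@Q0 runs 2, rem=1, I/O yield, promote→Q0. Q0=[P1,P3] Q1=[P2,P4] Q2=[]
t=16-18: P1@Q0 runs 2, rem=4, I/O yield, promote→Q0. Q0=[P3,P1] Q1=[P2,P4] Q2=[]
t=18-19: P3@Q0 runs 1, rem=0, completes. Q0=[P1] Q1=[P2,P4] Q2=[]
t=19-21: P1@Q0 runs 2, rem=2, I/O yield, promote→Q0. Q0=[P1] Q1=[P2,P4] Q2=[]
t=21-23: P1@Q0 runs 2, rem=0, completes. Q0=[] Q1=[P2,P4] Q2=[]
t=23-27: P2@Q1 runs 4, rem=7, quantum used, demote→Q2. Q0=[] Q1=[P4] Q2=[P2]
t=27-31: P4@Q1 runs 4, rem=1, quantum used, demote→Q2. Q0=[] Q1=[] Q2=[P2,P4]
t=31-38: P2@Q2 runs 7, rem=0, completes. Q0=[] Q1=[] Q2=[P4]
t=38-39: P4@Q2 runs 1, rem=0, completes. Q0=[] Q1=[] Q2=[]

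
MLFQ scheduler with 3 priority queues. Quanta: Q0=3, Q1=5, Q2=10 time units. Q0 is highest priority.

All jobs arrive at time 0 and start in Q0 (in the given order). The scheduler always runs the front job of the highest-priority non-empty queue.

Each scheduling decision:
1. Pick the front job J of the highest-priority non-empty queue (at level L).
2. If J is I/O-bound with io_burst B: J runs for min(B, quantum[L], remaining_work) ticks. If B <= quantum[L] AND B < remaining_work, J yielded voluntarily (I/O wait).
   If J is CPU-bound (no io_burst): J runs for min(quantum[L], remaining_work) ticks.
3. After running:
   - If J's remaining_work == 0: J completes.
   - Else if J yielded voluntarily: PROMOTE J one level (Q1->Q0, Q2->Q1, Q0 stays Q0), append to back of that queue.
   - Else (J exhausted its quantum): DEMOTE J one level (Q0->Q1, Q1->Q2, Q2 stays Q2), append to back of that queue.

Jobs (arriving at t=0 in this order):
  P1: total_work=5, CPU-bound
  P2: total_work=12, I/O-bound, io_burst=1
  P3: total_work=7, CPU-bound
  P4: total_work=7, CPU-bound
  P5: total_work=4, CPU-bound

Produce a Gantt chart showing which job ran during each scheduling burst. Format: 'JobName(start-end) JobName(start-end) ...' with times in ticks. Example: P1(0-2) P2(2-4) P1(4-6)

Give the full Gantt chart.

t=0-3: P1@Q0 runs 3, rem=2, quantum used, demote→Q1. Q0=[P2,P3,P4,P5] Q1=[P1] Q2=[]
t=3-4: P2@Q0 runs 1, rem=11, I/O yield, promote→Q0. Q0=[P3,P4,P5,P2] Q1=[P1] Q2=[]
t=4-7: P3@Q0 runs 3, rem=4, quantum used, demote→Q1. Q0=[P4,P5,P2] Q1=[P1,P3] Q2=[]
t=7-10: P4@Q0 runs 3, rem=4, quantum used, demote→Q1. Q0=[P5,P2] Q1=[P1,P3,P4] Q2=[]
t=10-13: P5@Q0 runs 3, rem=1, quantum used, demote→Q1. Q0=[P2] Q1=[P1,P3,P4,P5] Q2=[]
t=13-14: P2@Q0 runs 1, rem=10, I/O yield, promote→Q0. Q0=[P2] Q1=[P1,P3,P4,P5] Q2=[]
t=14-15: P2@Q0 runs 1, rem=9, I/O yield, promote→Q0. Q0=[P2] Q1=[P1,P3,P4,P5] Q2=[]
t=15-16: P2@Q0 runs 1, rem=8, I/O yield, promote→Q0. Q0=[P2] Q1=[P1,P3,P4,P5] Q2=[]
t=16-17: P2@Q0 runs 1, rem=7, I/O yield, promote→Q0. Q0=[P2] Q1=[P1,P3,P4,P5] Q2=[]
t=17-18: P2@Q0 runs 1, rem=6, I/O yield, promote→Q0. Q0=[P2] Q1=[P1,P3,P4,P5] Q2=[]
t=18-19: P2@Q0 runs 1, rem=5, I/O yield, promote→Q0. Q0=[P2] Q1=[P1,P3,P4,P5] Q2=[]
t=19-20: P2@Q0 runs 1, rem=4, I/O yield, promote→Q0. Q0=[P2] Q1=[P1,P3,P4,P5] Q2=[]
t=20-21: P2@Q0 runs 1, rem=3, I/O yield, promote→Q0. Q0=[P2] Q1=[P1,P3,P4,P5] Q2=[]
t=21-22: P2@Q0 runs 1, rem=2, I/O yield, promote→Q0. Q0=[P2] Q1=[P1,P3,P4,P5] Q2=[]
t=22-23: P2@Q0 runs 1, rem=1, I/O yield, promote→Q0. Q0=[P2] Q1=[P1,P3,P4,P5] Q2=[]
t=23-24: P2@Q0 runs 1, rem=0, completes. Q0=[] Q1=[P1,P3,P4,P5] Q2=[]
t=24-26: P1@Q1 runs 2, rem=0, completes. Q0=[] Q1=[P3,P4,P5] Q2=[]
t=26-30: P3@Q1 runs 4, rem=0, completes. Q0=[] Q1=[P4,P5] Q2=[]
t=30-34: P4@Q1 runs 4, rem=0, completes. Q0=[] Q1=[P5] Q2=[]
t=34-35: P5@Q1 runs 1, rem=0, completes. Q0=[] Q1=[] Q2=[]

Answer: P1(0-3) P2(3-4) P3(4-7) P4(7-10) P5(10-13) P2(13-14) P2(14-15) P2(15-16) P2(16-17) P2(17-18) P2(18-19) P2(19-20) P2(20-21) P2(21-22) P2(22-23) P2(23-24) P1(24-26) P3(26-30) P4(30-34) P5(34-35)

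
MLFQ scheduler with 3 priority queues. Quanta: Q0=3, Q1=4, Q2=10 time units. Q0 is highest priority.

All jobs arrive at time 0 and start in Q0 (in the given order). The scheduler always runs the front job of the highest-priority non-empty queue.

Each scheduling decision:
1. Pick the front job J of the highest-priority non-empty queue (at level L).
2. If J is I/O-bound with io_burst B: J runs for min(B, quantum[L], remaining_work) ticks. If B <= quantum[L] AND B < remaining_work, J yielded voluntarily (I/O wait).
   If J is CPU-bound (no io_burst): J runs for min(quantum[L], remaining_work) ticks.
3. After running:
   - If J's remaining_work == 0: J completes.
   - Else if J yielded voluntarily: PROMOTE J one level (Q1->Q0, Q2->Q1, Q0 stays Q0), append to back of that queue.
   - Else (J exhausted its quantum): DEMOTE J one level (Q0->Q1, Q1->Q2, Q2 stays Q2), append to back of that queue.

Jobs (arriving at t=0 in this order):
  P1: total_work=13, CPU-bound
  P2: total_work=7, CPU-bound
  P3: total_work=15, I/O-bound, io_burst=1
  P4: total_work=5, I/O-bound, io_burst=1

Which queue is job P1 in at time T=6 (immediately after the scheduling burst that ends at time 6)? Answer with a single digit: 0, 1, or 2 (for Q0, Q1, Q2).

Answer: 1

Derivation:
t=0-3: P1@Q0 runs 3, rem=10, quantum used, demote→Q1. Q0=[P2,P3,P4] Q1=[P1] Q2=[]
t=3-6: P2@Q0 runs 3, rem=4, quantum used, demote→Q1. Q0=[P3,P4] Q1=[P1,P2] Q2=[]
t=6-7: P3@Q0 runs 1, rem=14, I/O yield, promote→Q0. Q0=[P4,P3] Q1=[P1,P2] Q2=[]
t=7-8: P4@Q0 runs 1, rem=4, I/O yield, promote→Q0. Q0=[P3,P4] Q1=[P1,P2] Q2=[]
t=8-9: P3@Q0 runs 1, rem=13, I/O yield, promote→Q0. Q0=[P4,P3] Q1=[P1,P2] Q2=[]
t=9-10: P4@Q0 runs 1, rem=3, I/O yield, promote→Q0. Q0=[P3,P4] Q1=[P1,P2] Q2=[]
t=10-11: P3@Q0 runs 1, rem=12, I/O yield, promote→Q0. Q0=[P4,P3] Q1=[P1,P2] Q2=[]
t=11-12: P4@Q0 runs 1, rem=2, I/O yield, promote→Q0. Q0=[P3,P4] Q1=[P1,P2] Q2=[]
t=12-13: P3@Q0 runs 1, rem=11, I/O yield, promote→Q0. Q0=[P4,P3] Q1=[P1,P2] Q2=[]
t=13-14: P4@Q0 runs 1, rem=1, I/O yield, promote→Q0. Q0=[P3,P4] Q1=[P1,P2] Q2=[]
t=14-15: P3@Q0 runs 1, rem=10, I/O yield, promote→Q0. Q0=[P4,P3] Q1=[P1,P2] Q2=[]
t=15-16: P4@Q0 runs 1, rem=0, completes. Q0=[P3] Q1=[P1,P2] Q2=[]
t=16-17: P3@Q0 runs 1, rem=9, I/O yield, promote→Q0. Q0=[P3] Q1=[P1,P2] Q2=[]
t=17-18: P3@Q0 runs 1, rem=8, I/O yield, promote→Q0. Q0=[P3] Q1=[P1,P2] Q2=[]
t=18-19: P3@Q0 runs 1, rem=7, I/O yield, promote→Q0. Q0=[P3] Q1=[P1,P2] Q2=[]
t=19-20: P3@Q0 runs 1, rem=6, I/O yield, promote→Q0. Q0=[P3] Q1=[P1,P2] Q2=[]
t=20-21: P3@Q0 runs 1, rem=5, I/O yield, promote→Q0. Q0=[P3] Q1=[P1,P2] Q2=[]
t=21-22: P3@Q0 runs 1, rem=4, I/O yield, promote→Q0. Q0=[P3] Q1=[P1,P2] Q2=[]
t=22-23: P3@Q0 runs 1, rem=3, I/O yield, promote→Q0. Q0=[P3] Q1=[P1,P2] Q2=[]
t=23-24: P3@Q0 runs 1, rem=2, I/O yield, promote→Q0. Q0=[P3] Q1=[P1,P2] Q2=[]
t=24-25: P3@Q0 runs 1, rem=1, I/O yield, promote→Q0. Q0=[P3] Q1=[P1,P2] Q2=[]
t=25-26: P3@Q0 runs 1, rem=0, completes. Q0=[] Q1=[P1,P2] Q2=[]
t=26-30: P1@Q1 runs 4, rem=6, quantum used, demote→Q2. Q0=[] Q1=[P2] Q2=[P1]
t=30-34: P2@Q1 runs 4, rem=0, completes. Q0=[] Q1=[] Q2=[P1]
t=34-40: P1@Q2 runs 6, rem=0, completes. Q0=[] Q1=[] Q2=[]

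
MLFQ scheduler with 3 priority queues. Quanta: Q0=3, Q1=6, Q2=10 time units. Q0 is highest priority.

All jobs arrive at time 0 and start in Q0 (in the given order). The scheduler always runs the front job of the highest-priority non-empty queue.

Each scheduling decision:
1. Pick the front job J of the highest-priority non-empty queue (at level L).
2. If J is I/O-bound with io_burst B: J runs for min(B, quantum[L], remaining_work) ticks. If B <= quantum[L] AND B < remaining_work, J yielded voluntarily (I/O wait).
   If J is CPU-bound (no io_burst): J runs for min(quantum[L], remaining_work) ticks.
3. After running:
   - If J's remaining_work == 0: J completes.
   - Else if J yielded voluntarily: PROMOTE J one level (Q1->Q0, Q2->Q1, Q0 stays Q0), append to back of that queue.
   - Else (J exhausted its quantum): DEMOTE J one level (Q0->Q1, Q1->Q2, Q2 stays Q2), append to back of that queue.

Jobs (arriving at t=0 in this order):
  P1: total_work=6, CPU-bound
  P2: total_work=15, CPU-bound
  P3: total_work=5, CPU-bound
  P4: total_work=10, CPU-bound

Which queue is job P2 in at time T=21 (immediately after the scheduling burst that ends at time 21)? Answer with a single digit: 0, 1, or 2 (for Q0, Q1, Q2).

Answer: 2

Derivation:
t=0-3: P1@Q0 runs 3, rem=3, quantum used, demote→Q1. Q0=[P2,P3,P4] Q1=[P1] Q2=[]
t=3-6: P2@Q0 runs 3, rem=12, quantum used, demote→Q1. Q0=[P3,P4] Q1=[P1,P2] Q2=[]
t=6-9: P3@Q0 runs 3, rem=2, quantum used, demote→Q1. Q0=[P4] Q1=[P1,P2,P3] Q2=[]
t=9-12: P4@Q0 runs 3, rem=7, quantum used, demote→Q1. Q0=[] Q1=[P1,P2,P3,P4] Q2=[]
t=12-15: P1@Q1 runs 3, rem=0, completes. Q0=[] Q1=[P2,P3,P4] Q2=[]
t=15-21: P2@Q1 runs 6, rem=6, quantum used, demote→Q2. Q0=[] Q1=[P3,P4] Q2=[P2]
t=21-23: P3@Q1 runs 2, rem=0, completes. Q0=[] Q1=[P4] Q2=[P2]
t=23-29: P4@Q1 runs 6, rem=1, quantum used, demote→Q2. Q0=[] Q1=[] Q2=[P2,P4]
t=29-35: P2@Q2 runs 6, rem=0, completes. Q0=[] Q1=[] Q2=[P4]
t=35-36: P4@Q2 runs 1, rem=0, completes. Q0=[] Q1=[] Q2=[]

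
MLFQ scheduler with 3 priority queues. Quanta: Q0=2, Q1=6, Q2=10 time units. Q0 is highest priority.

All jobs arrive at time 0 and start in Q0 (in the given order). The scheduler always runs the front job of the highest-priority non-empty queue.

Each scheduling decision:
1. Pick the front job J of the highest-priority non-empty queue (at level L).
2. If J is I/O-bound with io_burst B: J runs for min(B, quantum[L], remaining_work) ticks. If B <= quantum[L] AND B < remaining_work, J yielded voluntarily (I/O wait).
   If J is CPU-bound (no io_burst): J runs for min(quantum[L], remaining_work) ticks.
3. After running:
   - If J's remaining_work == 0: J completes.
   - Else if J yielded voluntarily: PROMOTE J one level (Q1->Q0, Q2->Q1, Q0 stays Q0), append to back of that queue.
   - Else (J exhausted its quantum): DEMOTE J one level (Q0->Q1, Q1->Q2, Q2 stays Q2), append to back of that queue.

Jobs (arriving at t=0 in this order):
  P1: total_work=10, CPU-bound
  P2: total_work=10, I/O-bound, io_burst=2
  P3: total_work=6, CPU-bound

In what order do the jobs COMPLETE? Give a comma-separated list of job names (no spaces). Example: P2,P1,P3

t=0-2: P1@Q0 runs 2, rem=8, quantum used, demote→Q1. Q0=[P2,P3] Q1=[P1] Q2=[]
t=2-4: P2@Q0 runs 2, rem=8, I/O yield, promote→Q0. Q0=[P3,P2] Q1=[P1] Q2=[]
t=4-6: P3@Q0 runs 2, rem=4, quantum used, demote→Q1. Q0=[P2] Q1=[P1,P3] Q2=[]
t=6-8: P2@Q0 runs 2, rem=6, I/O yield, promote→Q0. Q0=[P2] Q1=[P1,P3] Q2=[]
t=8-10: P2@Q0 runs 2, rem=4, I/O yield, promote→Q0. Q0=[P2] Q1=[P1,P3] Q2=[]
t=10-12: P2@Q0 runs 2, rem=2, I/O yield, promote→Q0. Q0=[P2] Q1=[P1,P3] Q2=[]
t=12-14: P2@Q0 runs 2, rem=0, completes. Q0=[] Q1=[P1,P3] Q2=[]
t=14-20: P1@Q1 runs 6, rem=2, quantum used, demote→Q2. Q0=[] Q1=[P3] Q2=[P1]
t=20-24: P3@Q1 runs 4, rem=0, completes. Q0=[] Q1=[] Q2=[P1]
t=24-26: P1@Q2 runs 2, rem=0, completes. Q0=[] Q1=[] Q2=[]

Answer: P2,P3,P1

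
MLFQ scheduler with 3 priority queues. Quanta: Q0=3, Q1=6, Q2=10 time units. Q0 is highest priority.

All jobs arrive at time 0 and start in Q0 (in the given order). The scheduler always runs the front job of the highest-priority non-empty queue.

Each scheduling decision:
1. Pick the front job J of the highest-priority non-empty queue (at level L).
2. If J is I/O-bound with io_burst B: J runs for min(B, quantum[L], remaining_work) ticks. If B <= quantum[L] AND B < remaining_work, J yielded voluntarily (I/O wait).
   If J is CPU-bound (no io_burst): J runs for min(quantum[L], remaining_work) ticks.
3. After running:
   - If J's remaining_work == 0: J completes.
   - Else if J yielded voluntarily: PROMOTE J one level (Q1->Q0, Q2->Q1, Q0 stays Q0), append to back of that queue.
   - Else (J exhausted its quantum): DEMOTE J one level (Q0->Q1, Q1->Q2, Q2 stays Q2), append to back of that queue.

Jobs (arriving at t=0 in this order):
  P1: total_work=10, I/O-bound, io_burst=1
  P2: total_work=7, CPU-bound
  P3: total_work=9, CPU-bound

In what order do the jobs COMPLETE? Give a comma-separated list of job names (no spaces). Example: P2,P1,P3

t=0-1: P1@Q0 runs 1, rem=9, I/O yield, promote→Q0. Q0=[P2,P3,P1] Q1=[] Q2=[]
t=1-4: P2@Q0 runs 3, rem=4, quantum used, demote→Q1. Q0=[P3,P1] Q1=[P2] Q2=[]
t=4-7: P3@Q0 runs 3, rem=6, quantum used, demote→Q1. Q0=[P1] Q1=[P2,P3] Q2=[]
t=7-8: P1@Q0 runs 1, rem=8, I/O yield, promote→Q0. Q0=[P1] Q1=[P2,P3] Q2=[]
t=8-9: P1@Q0 runs 1, rem=7, I/O yield, promote→Q0. Q0=[P1] Q1=[P2,P3] Q2=[]
t=9-10: P1@Q0 runs 1, rem=6, I/O yield, promote→Q0. Q0=[P1] Q1=[P2,P3] Q2=[]
t=10-11: P1@Q0 runs 1, rem=5, I/O yield, promote→Q0. Q0=[P1] Q1=[P2,P3] Q2=[]
t=11-12: P1@Q0 runs 1, rem=4, I/O yield, promote→Q0. Q0=[P1] Q1=[P2,P3] Q2=[]
t=12-13: P1@Q0 runs 1, rem=3, I/O yield, promote→Q0. Q0=[P1] Q1=[P2,P3] Q2=[]
t=13-14: P1@Q0 runs 1, rem=2, I/O yield, promote→Q0. Q0=[P1] Q1=[P2,P3] Q2=[]
t=14-15: P1@Q0 runs 1, rem=1, I/O yield, promote→Q0. Q0=[P1] Q1=[P2,P3] Q2=[]
t=15-16: P1@Q0 runs 1, rem=0, completes. Q0=[] Q1=[P2,P3] Q2=[]
t=16-20: P2@Q1 runs 4, rem=0, completes. Q0=[] Q1=[P3] Q2=[]
t=20-26: P3@Q1 runs 6, rem=0, completes. Q0=[] Q1=[] Q2=[]

Answer: P1,P2,P3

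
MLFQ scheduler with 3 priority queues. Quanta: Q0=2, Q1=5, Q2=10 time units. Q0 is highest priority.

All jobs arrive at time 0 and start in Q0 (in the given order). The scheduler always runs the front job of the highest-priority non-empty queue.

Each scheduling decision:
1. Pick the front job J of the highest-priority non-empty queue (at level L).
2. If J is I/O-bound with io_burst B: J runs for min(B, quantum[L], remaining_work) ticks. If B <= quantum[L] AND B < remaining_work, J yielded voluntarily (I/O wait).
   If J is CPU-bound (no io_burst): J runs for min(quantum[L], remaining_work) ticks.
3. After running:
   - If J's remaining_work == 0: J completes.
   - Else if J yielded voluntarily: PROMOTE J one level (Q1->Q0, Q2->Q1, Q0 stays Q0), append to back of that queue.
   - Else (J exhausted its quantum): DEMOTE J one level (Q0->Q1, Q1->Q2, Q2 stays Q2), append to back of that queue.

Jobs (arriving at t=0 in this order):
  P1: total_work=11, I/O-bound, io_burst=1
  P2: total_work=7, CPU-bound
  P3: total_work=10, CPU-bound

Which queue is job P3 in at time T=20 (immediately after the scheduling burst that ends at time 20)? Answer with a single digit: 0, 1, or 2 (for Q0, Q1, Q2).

t=0-1: P1@Q0 runs 1, rem=10, I/O yield, promote→Q0. Q0=[P2,P3,P1] Q1=[] Q2=[]
t=1-3: P2@Q0 runs 2, rem=5, quantum used, demote→Q1. Q0=[P3,P1] Q1=[P2] Q2=[]
t=3-5: P3@Q0 runs 2, rem=8, quantum used, demote→Q1. Q0=[P1] Q1=[P2,P3] Q2=[]
t=5-6: P1@Q0 runs 1, rem=9, I/O yield, promote→Q0. Q0=[P1] Q1=[P2,P3] Q2=[]
t=6-7: P1@Q0 runs 1, rem=8, I/O yield, promote→Q0. Q0=[P1] Q1=[P2,P3] Q2=[]
t=7-8: P1@Q0 runs 1, rem=7, I/O yield, promote→Q0. Q0=[P1] Q1=[P2,P3] Q2=[]
t=8-9: P1@Q0 runs 1, rem=6, I/O yield, promote→Q0. Q0=[P1] Q1=[P2,P3] Q2=[]
t=9-10: P1@Q0 runs 1, rem=5, I/O yield, promote→Q0. Q0=[P1] Q1=[P2,P3] Q2=[]
t=10-11: P1@Q0 runs 1, rem=4, I/O yield, promote→Q0. Q0=[P1] Q1=[P2,P3] Q2=[]
t=11-12: P1@Q0 runs 1, rem=3, I/O yield, promote→Q0. Q0=[P1] Q1=[P2,P3] Q2=[]
t=12-13: P1@Q0 runs 1, rem=2, I/O yield, promote→Q0. Q0=[P1] Q1=[P2,P3] Q2=[]
t=13-14: P1@Q0 runs 1, rem=1, I/O yield, promote→Q0. Q0=[P1] Q1=[P2,P3] Q2=[]
t=14-15: P1@Q0 runs 1, rem=0, completes. Q0=[] Q1=[P2,P3] Q2=[]
t=15-20: P2@Q1 runs 5, rem=0, completes. Q0=[] Q1=[P3] Q2=[]
t=20-25: P3@Q1 runs 5, rem=3, quantum used, demote→Q2. Q0=[] Q1=[] Q2=[P3]
t=25-28: P3@Q2 runs 3, rem=0, completes. Q0=[] Q1=[] Q2=[]

Answer: 1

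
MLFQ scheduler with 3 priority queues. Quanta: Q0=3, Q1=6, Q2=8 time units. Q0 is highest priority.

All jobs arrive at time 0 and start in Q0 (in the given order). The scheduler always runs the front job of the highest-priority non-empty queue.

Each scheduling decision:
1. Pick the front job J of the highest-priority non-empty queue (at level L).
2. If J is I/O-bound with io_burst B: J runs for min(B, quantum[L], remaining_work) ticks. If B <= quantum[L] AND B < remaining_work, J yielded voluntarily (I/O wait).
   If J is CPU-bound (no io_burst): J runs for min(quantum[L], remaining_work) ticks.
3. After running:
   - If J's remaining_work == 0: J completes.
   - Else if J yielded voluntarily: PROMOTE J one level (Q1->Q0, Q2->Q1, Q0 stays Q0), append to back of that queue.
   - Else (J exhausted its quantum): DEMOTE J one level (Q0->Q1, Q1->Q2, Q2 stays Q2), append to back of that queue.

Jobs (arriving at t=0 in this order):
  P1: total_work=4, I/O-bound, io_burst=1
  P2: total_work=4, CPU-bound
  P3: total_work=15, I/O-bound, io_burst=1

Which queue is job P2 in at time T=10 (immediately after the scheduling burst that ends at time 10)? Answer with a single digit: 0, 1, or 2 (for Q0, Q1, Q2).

t=0-1: P1@Q0 runs 1, rem=3, I/O yield, promote→Q0. Q0=[P2,P3,P1] Q1=[] Q2=[]
t=1-4: P2@Q0 runs 3, rem=1, quantum used, demote→Q1. Q0=[P3,P1] Q1=[P2] Q2=[]
t=4-5: P3@Q0 runs 1, rem=14, I/O yield, promote→Q0. Q0=[P1,P3] Q1=[P2] Q2=[]
t=5-6: P1@Q0 runs 1, rem=2, I/O yield, promote→Q0. Q0=[P3,P1] Q1=[P2] Q2=[]
t=6-7: P3@Q0 runs 1, rem=13, I/O yield, promote→Q0. Q0=[P1,P3] Q1=[P2] Q2=[]
t=7-8: P1@Q0 runs 1, rem=1, I/O yield, promote→Q0. Q0=[P3,P1] Q1=[P2] Q2=[]
t=8-9: P3@Q0 runs 1, rem=12, I/O yield, promote→Q0. Q0=[P1,P3] Q1=[P2] Q2=[]
t=9-10: P1@Q0 runs 1, rem=0, completes. Q0=[P3] Q1=[P2] Q2=[]
t=10-11: P3@Q0 runs 1, rem=11, I/O yield, promote→Q0. Q0=[P3] Q1=[P2] Q2=[]
t=11-12: P3@Q0 runs 1, rem=10, I/O yield, promote→Q0. Q0=[P3] Q1=[P2] Q2=[]
t=12-13: P3@Q0 runs 1, rem=9, I/O yield, promote→Q0. Q0=[P3] Q1=[P2] Q2=[]
t=13-14: P3@Q0 runs 1, rem=8, I/O yield, promote→Q0. Q0=[P3] Q1=[P2] Q2=[]
t=14-15: P3@Q0 runs 1, rem=7, I/O yield, promote→Q0. Q0=[P3] Q1=[P2] Q2=[]
t=15-16: P3@Q0 runs 1, rem=6, I/O yield, promote→Q0. Q0=[P3] Q1=[P2] Q2=[]
t=16-17: P3@Q0 runs 1, rem=5, I/O yield, promote→Q0. Q0=[P3] Q1=[P2] Q2=[]
t=17-18: P3@Q0 runs 1, rem=4, I/O yield, promote→Q0. Q0=[P3] Q1=[P2] Q2=[]
t=18-19: P3@Q0 runs 1, rem=3, I/O yield, promote→Q0. Q0=[P3] Q1=[P2] Q2=[]
t=19-20: P3@Q0 runs 1, rem=2, I/O yield, promote→Q0. Q0=[P3] Q1=[P2] Q2=[]
t=20-21: P3@Q0 runs 1, rem=1, I/O yield, promote→Q0. Q0=[P3] Q1=[P2] Q2=[]
t=21-22: P3@Q0 runs 1, rem=0, completes. Q0=[] Q1=[P2] Q2=[]
t=22-23: P2@Q1 runs 1, rem=0, completes. Q0=[] Q1=[] Q2=[]

Answer: 1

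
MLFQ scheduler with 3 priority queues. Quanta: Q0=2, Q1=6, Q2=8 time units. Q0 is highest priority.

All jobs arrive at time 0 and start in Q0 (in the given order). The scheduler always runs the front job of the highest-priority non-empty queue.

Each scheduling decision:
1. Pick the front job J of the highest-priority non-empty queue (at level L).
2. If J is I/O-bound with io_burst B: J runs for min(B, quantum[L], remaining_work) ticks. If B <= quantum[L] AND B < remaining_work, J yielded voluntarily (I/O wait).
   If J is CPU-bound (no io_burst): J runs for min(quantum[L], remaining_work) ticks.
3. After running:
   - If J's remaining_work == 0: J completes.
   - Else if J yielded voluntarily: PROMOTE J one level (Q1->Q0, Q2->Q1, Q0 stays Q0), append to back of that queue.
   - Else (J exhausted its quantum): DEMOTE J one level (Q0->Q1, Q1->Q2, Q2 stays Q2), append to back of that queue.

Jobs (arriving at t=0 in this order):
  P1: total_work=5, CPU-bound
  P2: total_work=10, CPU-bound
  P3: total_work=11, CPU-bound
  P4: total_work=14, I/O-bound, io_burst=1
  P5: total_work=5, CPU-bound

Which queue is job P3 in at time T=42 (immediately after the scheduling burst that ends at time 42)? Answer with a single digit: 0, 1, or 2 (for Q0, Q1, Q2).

t=0-2: P1@Q0 runs 2, rem=3, quantum used, demote→Q1. Q0=[P2,P3,P4,P5] Q1=[P1] Q2=[]
t=2-4: P2@Q0 runs 2, rem=8, quantum used, demote→Q1. Q0=[P3,P4,P5] Q1=[P1,P2] Q2=[]
t=4-6: P3@Q0 runs 2, rem=9, quantum used, demote→Q1. Q0=[P4,P5] Q1=[P1,P2,P3] Q2=[]
t=6-7: P4@Q0 runs 1, rem=13, I/O yield, promote→Q0. Q0=[P5,P4] Q1=[P1,P2,P3] Q2=[]
t=7-9: P5@Q0 runs 2, rem=3, quantum used, demote→Q1. Q0=[P4] Q1=[P1,P2,P3,P5] Q2=[]
t=9-10: P4@Q0 runs 1, rem=12, I/O yield, promote→Q0. Q0=[P4] Q1=[P1,P2,P3,P5] Q2=[]
t=10-11: P4@Q0 runs 1, rem=11, I/O yield, promote→Q0. Q0=[P4] Q1=[P1,P2,P3,P5] Q2=[]
t=11-12: P4@Q0 runs 1, rem=10, I/O yield, promote→Q0. Q0=[P4] Q1=[P1,P2,P3,P5] Q2=[]
t=12-13: P4@Q0 runs 1, rem=9, I/O yield, promote→Q0. Q0=[P4] Q1=[P1,P2,P3,P5] Q2=[]
t=13-14: P4@Q0 runs 1, rem=8, I/O yield, promote→Q0. Q0=[P4] Q1=[P1,P2,P3,P5] Q2=[]
t=14-15: P4@Q0 runs 1, rem=7, I/O yield, promote→Q0. Q0=[P4] Q1=[P1,P2,P3,P5] Q2=[]
t=15-16: P4@Q0 runs 1, rem=6, I/O yield, promote→Q0. Q0=[P4] Q1=[P1,P2,P3,P5] Q2=[]
t=16-17: P4@Q0 runs 1, rem=5, I/O yield, promote→Q0. Q0=[P4] Q1=[P1,P2,P3,P5] Q2=[]
t=17-18: P4@Q0 runs 1, rem=4, I/O yield, promote→Q0. Q0=[P4] Q1=[P1,P2,P3,P5] Q2=[]
t=18-19: P4@Q0 runs 1, rem=3, I/O yield, promote→Q0. Q0=[P4] Q1=[P1,P2,P3,P5] Q2=[]
t=19-20: P4@Q0 runs 1, rem=2, I/O yield, promote→Q0. Q0=[P4] Q1=[P1,P2,P3,P5] Q2=[]
t=20-21: P4@Q0 runs 1, rem=1, I/O yield, promote→Q0. Q0=[P4] Q1=[P1,P2,P3,P5] Q2=[]
t=21-22: P4@Q0 runs 1, rem=0, completes. Q0=[] Q1=[P1,P2,P3,P5] Q2=[]
t=22-25: P1@Q1 runs 3, rem=0, completes. Q0=[] Q1=[P2,P3,P5] Q2=[]
t=25-31: P2@Q1 runs 6, rem=2, quantum used, demote→Q2. Q0=[] Q1=[P3,P5] Q2=[P2]
t=31-37: P3@Q1 runs 6, rem=3, quantum used, demote→Q2. Q0=[] Q1=[P5] Q2=[P2,P3]
t=37-40: P5@Q1 runs 3, rem=0, completes. Q0=[] Q1=[] Q2=[P2,P3]
t=40-42: P2@Q2 runs 2, rem=0, completes. Q0=[] Q1=[] Q2=[P3]
t=42-45: P3@Q2 runs 3, rem=0, completes. Q0=[] Q1=[] Q2=[]

Answer: 2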